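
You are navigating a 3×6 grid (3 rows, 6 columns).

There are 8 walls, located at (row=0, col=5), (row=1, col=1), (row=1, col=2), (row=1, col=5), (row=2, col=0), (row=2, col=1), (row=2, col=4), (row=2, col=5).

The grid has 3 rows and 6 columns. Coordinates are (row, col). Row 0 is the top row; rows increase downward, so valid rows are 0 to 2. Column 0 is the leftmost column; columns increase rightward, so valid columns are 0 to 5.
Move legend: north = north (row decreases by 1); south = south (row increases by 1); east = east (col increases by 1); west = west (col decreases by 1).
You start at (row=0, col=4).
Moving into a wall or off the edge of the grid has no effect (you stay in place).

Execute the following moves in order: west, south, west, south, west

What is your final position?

Start: (row=0, col=4)
  west (west): (row=0, col=4) -> (row=0, col=3)
  south (south): (row=0, col=3) -> (row=1, col=3)
  west (west): blocked, stay at (row=1, col=3)
  south (south): (row=1, col=3) -> (row=2, col=3)
  west (west): (row=2, col=3) -> (row=2, col=2)
Final: (row=2, col=2)

Answer: Final position: (row=2, col=2)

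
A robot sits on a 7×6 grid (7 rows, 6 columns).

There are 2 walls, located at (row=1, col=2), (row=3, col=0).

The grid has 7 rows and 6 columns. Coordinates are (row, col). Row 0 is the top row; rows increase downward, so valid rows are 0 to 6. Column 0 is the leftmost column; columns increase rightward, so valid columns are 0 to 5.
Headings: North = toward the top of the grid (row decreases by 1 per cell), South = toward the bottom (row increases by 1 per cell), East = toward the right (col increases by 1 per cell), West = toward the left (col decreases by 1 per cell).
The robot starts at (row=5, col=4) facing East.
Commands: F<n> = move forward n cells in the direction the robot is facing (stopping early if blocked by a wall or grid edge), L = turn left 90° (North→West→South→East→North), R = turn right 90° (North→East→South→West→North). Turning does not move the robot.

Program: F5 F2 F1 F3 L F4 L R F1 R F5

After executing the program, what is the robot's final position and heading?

Start: (row=5, col=4), facing East
  F5: move forward 1/5 (blocked), now at (row=5, col=5)
  F2: move forward 0/2 (blocked), now at (row=5, col=5)
  F1: move forward 0/1 (blocked), now at (row=5, col=5)
  F3: move forward 0/3 (blocked), now at (row=5, col=5)
  L: turn left, now facing North
  F4: move forward 4, now at (row=1, col=5)
  L: turn left, now facing West
  R: turn right, now facing North
  F1: move forward 1, now at (row=0, col=5)
  R: turn right, now facing East
  F5: move forward 0/5 (blocked), now at (row=0, col=5)
Final: (row=0, col=5), facing East

Answer: Final position: (row=0, col=5), facing East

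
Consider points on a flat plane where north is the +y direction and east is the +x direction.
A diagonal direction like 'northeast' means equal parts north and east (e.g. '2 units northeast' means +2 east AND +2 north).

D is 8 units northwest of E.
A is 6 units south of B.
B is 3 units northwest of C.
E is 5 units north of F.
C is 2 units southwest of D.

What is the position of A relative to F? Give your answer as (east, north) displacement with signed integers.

Answer: A is at (east=-13, north=8) relative to F.

Derivation:
Place F at the origin (east=0, north=0).
  E is 5 units north of F: delta (east=+0, north=+5); E at (east=0, north=5).
  D is 8 units northwest of E: delta (east=-8, north=+8); D at (east=-8, north=13).
  C is 2 units southwest of D: delta (east=-2, north=-2); C at (east=-10, north=11).
  B is 3 units northwest of C: delta (east=-3, north=+3); B at (east=-13, north=14).
  A is 6 units south of B: delta (east=+0, north=-6); A at (east=-13, north=8).
Therefore A relative to F: (east=-13, north=8).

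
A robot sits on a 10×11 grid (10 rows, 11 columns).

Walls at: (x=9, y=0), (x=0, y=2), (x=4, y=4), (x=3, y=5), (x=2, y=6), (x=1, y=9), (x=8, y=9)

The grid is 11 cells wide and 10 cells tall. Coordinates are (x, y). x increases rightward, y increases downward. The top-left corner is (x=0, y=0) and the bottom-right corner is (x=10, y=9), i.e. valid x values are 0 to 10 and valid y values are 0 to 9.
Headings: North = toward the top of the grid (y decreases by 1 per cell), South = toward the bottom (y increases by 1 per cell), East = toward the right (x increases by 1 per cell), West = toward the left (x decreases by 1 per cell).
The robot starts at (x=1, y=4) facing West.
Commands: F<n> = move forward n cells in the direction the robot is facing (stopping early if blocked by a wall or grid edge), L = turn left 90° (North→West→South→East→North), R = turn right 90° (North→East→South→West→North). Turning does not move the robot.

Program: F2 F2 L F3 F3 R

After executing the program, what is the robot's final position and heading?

Start: (x=1, y=4), facing West
  F2: move forward 1/2 (blocked), now at (x=0, y=4)
  F2: move forward 0/2 (blocked), now at (x=0, y=4)
  L: turn left, now facing South
  F3: move forward 3, now at (x=0, y=7)
  F3: move forward 2/3 (blocked), now at (x=0, y=9)
  R: turn right, now facing West
Final: (x=0, y=9), facing West

Answer: Final position: (x=0, y=9), facing West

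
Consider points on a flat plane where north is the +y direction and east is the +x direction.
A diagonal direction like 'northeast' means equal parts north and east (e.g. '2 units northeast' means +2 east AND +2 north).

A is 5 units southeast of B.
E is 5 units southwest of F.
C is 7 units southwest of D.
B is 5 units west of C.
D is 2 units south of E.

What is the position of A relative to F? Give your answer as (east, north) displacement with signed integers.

Answer: A is at (east=-12, north=-19) relative to F.

Derivation:
Place F at the origin (east=0, north=0).
  E is 5 units southwest of F: delta (east=-5, north=-5); E at (east=-5, north=-5).
  D is 2 units south of E: delta (east=+0, north=-2); D at (east=-5, north=-7).
  C is 7 units southwest of D: delta (east=-7, north=-7); C at (east=-12, north=-14).
  B is 5 units west of C: delta (east=-5, north=+0); B at (east=-17, north=-14).
  A is 5 units southeast of B: delta (east=+5, north=-5); A at (east=-12, north=-19).
Therefore A relative to F: (east=-12, north=-19).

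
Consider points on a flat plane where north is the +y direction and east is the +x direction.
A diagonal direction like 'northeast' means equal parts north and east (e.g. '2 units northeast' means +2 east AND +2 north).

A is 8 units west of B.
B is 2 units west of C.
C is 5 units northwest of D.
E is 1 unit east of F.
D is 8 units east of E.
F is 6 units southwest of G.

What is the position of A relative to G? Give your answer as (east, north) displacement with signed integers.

Place G at the origin (east=0, north=0).
  F is 6 units southwest of G: delta (east=-6, north=-6); F at (east=-6, north=-6).
  E is 1 unit east of F: delta (east=+1, north=+0); E at (east=-5, north=-6).
  D is 8 units east of E: delta (east=+8, north=+0); D at (east=3, north=-6).
  C is 5 units northwest of D: delta (east=-5, north=+5); C at (east=-2, north=-1).
  B is 2 units west of C: delta (east=-2, north=+0); B at (east=-4, north=-1).
  A is 8 units west of B: delta (east=-8, north=+0); A at (east=-12, north=-1).
Therefore A relative to G: (east=-12, north=-1).

Answer: A is at (east=-12, north=-1) relative to G.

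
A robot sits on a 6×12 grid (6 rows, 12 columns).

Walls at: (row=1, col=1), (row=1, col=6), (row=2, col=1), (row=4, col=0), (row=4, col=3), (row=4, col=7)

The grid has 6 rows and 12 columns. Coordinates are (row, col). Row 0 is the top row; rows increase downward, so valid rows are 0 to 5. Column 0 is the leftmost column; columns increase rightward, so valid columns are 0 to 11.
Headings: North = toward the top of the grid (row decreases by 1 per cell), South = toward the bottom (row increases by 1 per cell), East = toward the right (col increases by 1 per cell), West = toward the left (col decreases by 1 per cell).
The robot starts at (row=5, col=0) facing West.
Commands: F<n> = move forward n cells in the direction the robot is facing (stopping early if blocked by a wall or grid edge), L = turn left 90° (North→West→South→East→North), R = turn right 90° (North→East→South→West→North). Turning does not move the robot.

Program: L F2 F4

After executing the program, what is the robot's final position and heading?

Answer: Final position: (row=5, col=0), facing South

Derivation:
Start: (row=5, col=0), facing West
  L: turn left, now facing South
  F2: move forward 0/2 (blocked), now at (row=5, col=0)
  F4: move forward 0/4 (blocked), now at (row=5, col=0)
Final: (row=5, col=0), facing South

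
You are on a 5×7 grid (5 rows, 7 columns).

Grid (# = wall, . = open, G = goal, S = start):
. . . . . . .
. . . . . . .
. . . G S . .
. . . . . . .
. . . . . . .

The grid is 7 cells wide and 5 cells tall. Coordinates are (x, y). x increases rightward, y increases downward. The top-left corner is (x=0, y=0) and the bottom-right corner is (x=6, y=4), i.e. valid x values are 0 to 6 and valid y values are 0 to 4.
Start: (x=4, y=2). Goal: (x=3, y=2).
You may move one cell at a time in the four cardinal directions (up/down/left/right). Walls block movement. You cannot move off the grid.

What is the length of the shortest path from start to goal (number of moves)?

Answer: Shortest path length: 1

Derivation:
BFS from (x=4, y=2) until reaching (x=3, y=2):
  Distance 0: (x=4, y=2)
  Distance 1: (x=4, y=1), (x=3, y=2), (x=5, y=2), (x=4, y=3)  <- goal reached here
One shortest path (1 moves): (x=4, y=2) -> (x=3, y=2)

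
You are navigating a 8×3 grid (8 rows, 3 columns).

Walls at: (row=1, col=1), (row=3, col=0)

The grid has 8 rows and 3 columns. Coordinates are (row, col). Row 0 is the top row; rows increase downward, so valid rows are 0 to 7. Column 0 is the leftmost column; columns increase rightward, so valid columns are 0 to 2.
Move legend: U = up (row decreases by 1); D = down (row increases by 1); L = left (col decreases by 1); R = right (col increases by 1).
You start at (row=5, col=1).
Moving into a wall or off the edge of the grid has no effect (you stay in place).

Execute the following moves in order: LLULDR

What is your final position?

Start: (row=5, col=1)
  L (left): (row=5, col=1) -> (row=5, col=0)
  L (left): blocked, stay at (row=5, col=0)
  U (up): (row=5, col=0) -> (row=4, col=0)
  L (left): blocked, stay at (row=4, col=0)
  D (down): (row=4, col=0) -> (row=5, col=0)
  R (right): (row=5, col=0) -> (row=5, col=1)
Final: (row=5, col=1)

Answer: Final position: (row=5, col=1)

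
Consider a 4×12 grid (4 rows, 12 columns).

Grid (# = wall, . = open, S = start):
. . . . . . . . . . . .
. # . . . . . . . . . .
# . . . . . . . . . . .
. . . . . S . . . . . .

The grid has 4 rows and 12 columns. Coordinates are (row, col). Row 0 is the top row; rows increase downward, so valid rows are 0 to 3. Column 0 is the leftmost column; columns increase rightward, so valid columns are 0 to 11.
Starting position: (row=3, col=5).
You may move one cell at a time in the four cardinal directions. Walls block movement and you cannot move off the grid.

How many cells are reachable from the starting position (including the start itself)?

Answer: Reachable cells: 46

Derivation:
BFS flood-fill from (row=3, col=5):
  Distance 0: (row=3, col=5)
  Distance 1: (row=2, col=5), (row=3, col=4), (row=3, col=6)
  Distance 2: (row=1, col=5), (row=2, col=4), (row=2, col=6), (row=3, col=3), (row=3, col=7)
  Distance 3: (row=0, col=5), (row=1, col=4), (row=1, col=6), (row=2, col=3), (row=2, col=7), (row=3, col=2), (row=3, col=8)
  Distance 4: (row=0, col=4), (row=0, col=6), (row=1, col=3), (row=1, col=7), (row=2, col=2), (row=2, col=8), (row=3, col=1), (row=3, col=9)
  Distance 5: (row=0, col=3), (row=0, col=7), (row=1, col=2), (row=1, col=8), (row=2, col=1), (row=2, col=9), (row=3, col=0), (row=3, col=10)
  Distance 6: (row=0, col=2), (row=0, col=8), (row=1, col=9), (row=2, col=10), (row=3, col=11)
  Distance 7: (row=0, col=1), (row=0, col=9), (row=1, col=10), (row=2, col=11)
  Distance 8: (row=0, col=0), (row=0, col=10), (row=1, col=11)
  Distance 9: (row=0, col=11), (row=1, col=0)
Total reachable: 46 (grid has 46 open cells total)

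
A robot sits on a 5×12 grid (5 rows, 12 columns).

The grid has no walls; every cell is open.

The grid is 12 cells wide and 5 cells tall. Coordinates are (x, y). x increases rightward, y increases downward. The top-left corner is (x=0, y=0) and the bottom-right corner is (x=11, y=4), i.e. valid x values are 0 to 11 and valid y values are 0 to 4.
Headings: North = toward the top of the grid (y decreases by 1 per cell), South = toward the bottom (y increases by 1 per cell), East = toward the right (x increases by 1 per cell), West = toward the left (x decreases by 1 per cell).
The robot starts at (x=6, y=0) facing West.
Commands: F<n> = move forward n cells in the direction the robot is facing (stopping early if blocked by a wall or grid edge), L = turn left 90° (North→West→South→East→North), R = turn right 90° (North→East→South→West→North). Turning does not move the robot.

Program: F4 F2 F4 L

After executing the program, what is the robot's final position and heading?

Answer: Final position: (x=0, y=0), facing South

Derivation:
Start: (x=6, y=0), facing West
  F4: move forward 4, now at (x=2, y=0)
  F2: move forward 2, now at (x=0, y=0)
  F4: move forward 0/4 (blocked), now at (x=0, y=0)
  L: turn left, now facing South
Final: (x=0, y=0), facing South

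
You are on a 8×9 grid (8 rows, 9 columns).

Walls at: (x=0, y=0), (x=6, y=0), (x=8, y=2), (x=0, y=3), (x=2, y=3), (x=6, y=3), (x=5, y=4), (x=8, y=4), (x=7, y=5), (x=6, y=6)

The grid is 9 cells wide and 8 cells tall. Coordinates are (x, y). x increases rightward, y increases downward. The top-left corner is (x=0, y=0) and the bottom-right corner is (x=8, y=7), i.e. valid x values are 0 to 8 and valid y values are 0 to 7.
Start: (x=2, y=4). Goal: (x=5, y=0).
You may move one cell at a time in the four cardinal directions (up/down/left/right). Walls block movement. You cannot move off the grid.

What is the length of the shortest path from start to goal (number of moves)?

BFS from (x=2, y=4) until reaching (x=5, y=0):
  Distance 0: (x=2, y=4)
  Distance 1: (x=1, y=4), (x=3, y=4), (x=2, y=5)
  Distance 2: (x=1, y=3), (x=3, y=3), (x=0, y=4), (x=4, y=4), (x=1, y=5), (x=3, y=5), (x=2, y=6)
  Distance 3: (x=1, y=2), (x=3, y=2), (x=4, y=3), (x=0, y=5), (x=4, y=5), (x=1, y=6), (x=3, y=6), (x=2, y=7)
  Distance 4: (x=1, y=1), (x=3, y=1), (x=0, y=2), (x=2, y=2), (x=4, y=2), (x=5, y=3), (x=5, y=5), (x=0, y=6), (x=4, y=6), (x=1, y=7), (x=3, y=7)
  Distance 5: (x=1, y=0), (x=3, y=0), (x=0, y=1), (x=2, y=1), (x=4, y=1), (x=5, y=2), (x=6, y=5), (x=5, y=6), (x=0, y=7), (x=4, y=7)
  Distance 6: (x=2, y=0), (x=4, y=0), (x=5, y=1), (x=6, y=2), (x=6, y=4), (x=5, y=7)
  Distance 7: (x=5, y=0), (x=6, y=1), (x=7, y=2), (x=7, y=4), (x=6, y=7)  <- goal reached here
One shortest path (7 moves): (x=2, y=4) -> (x=3, y=4) -> (x=4, y=4) -> (x=4, y=3) -> (x=5, y=3) -> (x=5, y=2) -> (x=5, y=1) -> (x=5, y=0)

Answer: Shortest path length: 7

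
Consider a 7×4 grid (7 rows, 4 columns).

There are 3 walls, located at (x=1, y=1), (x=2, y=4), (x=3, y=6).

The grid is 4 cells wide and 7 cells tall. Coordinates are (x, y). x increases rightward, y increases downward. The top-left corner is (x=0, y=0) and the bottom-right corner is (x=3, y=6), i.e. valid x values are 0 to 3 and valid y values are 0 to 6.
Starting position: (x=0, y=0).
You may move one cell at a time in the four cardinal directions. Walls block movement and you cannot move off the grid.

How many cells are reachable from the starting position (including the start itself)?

BFS flood-fill from (x=0, y=0):
  Distance 0: (x=0, y=0)
  Distance 1: (x=1, y=0), (x=0, y=1)
  Distance 2: (x=2, y=0), (x=0, y=2)
  Distance 3: (x=3, y=0), (x=2, y=1), (x=1, y=2), (x=0, y=3)
  Distance 4: (x=3, y=1), (x=2, y=2), (x=1, y=3), (x=0, y=4)
  Distance 5: (x=3, y=2), (x=2, y=3), (x=1, y=4), (x=0, y=5)
  Distance 6: (x=3, y=3), (x=1, y=5), (x=0, y=6)
  Distance 7: (x=3, y=4), (x=2, y=5), (x=1, y=6)
  Distance 8: (x=3, y=5), (x=2, y=6)
Total reachable: 25 (grid has 25 open cells total)

Answer: Reachable cells: 25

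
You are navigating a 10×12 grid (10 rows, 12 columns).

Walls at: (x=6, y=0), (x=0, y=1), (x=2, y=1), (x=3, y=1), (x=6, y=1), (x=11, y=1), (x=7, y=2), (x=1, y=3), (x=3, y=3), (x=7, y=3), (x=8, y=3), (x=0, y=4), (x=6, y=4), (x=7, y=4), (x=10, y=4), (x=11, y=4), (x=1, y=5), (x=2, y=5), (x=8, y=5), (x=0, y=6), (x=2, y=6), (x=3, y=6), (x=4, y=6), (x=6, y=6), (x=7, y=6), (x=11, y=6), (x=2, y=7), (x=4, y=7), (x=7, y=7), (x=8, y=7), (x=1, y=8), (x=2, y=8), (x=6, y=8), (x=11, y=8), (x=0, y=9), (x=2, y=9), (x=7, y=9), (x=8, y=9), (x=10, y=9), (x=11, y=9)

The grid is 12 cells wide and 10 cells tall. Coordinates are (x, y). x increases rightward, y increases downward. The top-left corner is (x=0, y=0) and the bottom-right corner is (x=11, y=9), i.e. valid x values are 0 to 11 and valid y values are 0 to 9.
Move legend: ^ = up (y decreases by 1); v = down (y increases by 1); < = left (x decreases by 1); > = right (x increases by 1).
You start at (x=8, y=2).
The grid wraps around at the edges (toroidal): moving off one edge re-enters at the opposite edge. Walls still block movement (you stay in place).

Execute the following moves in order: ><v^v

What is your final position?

Start: (x=8, y=2)
  > (right): (x=8, y=2) -> (x=9, y=2)
  < (left): (x=9, y=2) -> (x=8, y=2)
  v (down): blocked, stay at (x=8, y=2)
  ^ (up): (x=8, y=2) -> (x=8, y=1)
  v (down): (x=8, y=1) -> (x=8, y=2)
Final: (x=8, y=2)

Answer: Final position: (x=8, y=2)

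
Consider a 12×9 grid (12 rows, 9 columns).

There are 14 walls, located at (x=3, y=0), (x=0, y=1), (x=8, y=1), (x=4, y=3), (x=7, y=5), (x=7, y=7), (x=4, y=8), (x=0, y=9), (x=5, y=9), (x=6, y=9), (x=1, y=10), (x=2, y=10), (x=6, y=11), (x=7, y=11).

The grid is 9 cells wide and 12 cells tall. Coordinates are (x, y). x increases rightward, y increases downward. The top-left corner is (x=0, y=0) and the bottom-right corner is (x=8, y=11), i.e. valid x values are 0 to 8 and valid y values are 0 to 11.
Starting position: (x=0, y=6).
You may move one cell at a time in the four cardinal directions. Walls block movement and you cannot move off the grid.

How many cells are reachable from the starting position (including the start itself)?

BFS flood-fill from (x=0, y=6):
  Distance 0: (x=0, y=6)
  Distance 1: (x=0, y=5), (x=1, y=6), (x=0, y=7)
  Distance 2: (x=0, y=4), (x=1, y=5), (x=2, y=6), (x=1, y=7), (x=0, y=8)
  Distance 3: (x=0, y=3), (x=1, y=4), (x=2, y=5), (x=3, y=6), (x=2, y=7), (x=1, y=8)
  Distance 4: (x=0, y=2), (x=1, y=3), (x=2, y=4), (x=3, y=5), (x=4, y=6), (x=3, y=7), (x=2, y=8), (x=1, y=9)
  Distance 5: (x=1, y=2), (x=2, y=3), (x=3, y=4), (x=4, y=5), (x=5, y=6), (x=4, y=7), (x=3, y=8), (x=2, y=9)
  Distance 6: (x=1, y=1), (x=2, y=2), (x=3, y=3), (x=4, y=4), (x=5, y=5), (x=6, y=6), (x=5, y=7), (x=3, y=9)
  Distance 7: (x=1, y=0), (x=2, y=1), (x=3, y=2), (x=5, y=4), (x=6, y=5), (x=7, y=6), (x=6, y=7), (x=5, y=8), (x=4, y=9), (x=3, y=10)
  Distance 8: (x=0, y=0), (x=2, y=0), (x=3, y=1), (x=4, y=2), (x=5, y=3), (x=6, y=4), (x=8, y=6), (x=6, y=8), (x=4, y=10), (x=3, y=11)
  Distance 9: (x=4, y=1), (x=5, y=2), (x=6, y=3), (x=7, y=4), (x=8, y=5), (x=8, y=7), (x=7, y=8), (x=5, y=10), (x=2, y=11), (x=4, y=11)
  Distance 10: (x=4, y=0), (x=5, y=1), (x=6, y=2), (x=7, y=3), (x=8, y=4), (x=8, y=8), (x=7, y=9), (x=6, y=10), (x=1, y=11), (x=5, y=11)
  Distance 11: (x=5, y=0), (x=6, y=1), (x=7, y=2), (x=8, y=3), (x=8, y=9), (x=7, y=10), (x=0, y=11)
  Distance 12: (x=6, y=0), (x=7, y=1), (x=8, y=2), (x=0, y=10), (x=8, y=10)
  Distance 13: (x=7, y=0), (x=8, y=11)
  Distance 14: (x=8, y=0)
Total reachable: 94 (grid has 94 open cells total)

Answer: Reachable cells: 94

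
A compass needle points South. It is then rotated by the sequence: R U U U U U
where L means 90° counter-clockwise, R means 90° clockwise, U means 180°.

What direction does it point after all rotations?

Start: South
  R (right (90° clockwise)) -> West
  U (U-turn (180°)) -> East
  U (U-turn (180°)) -> West
  U (U-turn (180°)) -> East
  U (U-turn (180°)) -> West
  U (U-turn (180°)) -> East
Final: East

Answer: Final heading: East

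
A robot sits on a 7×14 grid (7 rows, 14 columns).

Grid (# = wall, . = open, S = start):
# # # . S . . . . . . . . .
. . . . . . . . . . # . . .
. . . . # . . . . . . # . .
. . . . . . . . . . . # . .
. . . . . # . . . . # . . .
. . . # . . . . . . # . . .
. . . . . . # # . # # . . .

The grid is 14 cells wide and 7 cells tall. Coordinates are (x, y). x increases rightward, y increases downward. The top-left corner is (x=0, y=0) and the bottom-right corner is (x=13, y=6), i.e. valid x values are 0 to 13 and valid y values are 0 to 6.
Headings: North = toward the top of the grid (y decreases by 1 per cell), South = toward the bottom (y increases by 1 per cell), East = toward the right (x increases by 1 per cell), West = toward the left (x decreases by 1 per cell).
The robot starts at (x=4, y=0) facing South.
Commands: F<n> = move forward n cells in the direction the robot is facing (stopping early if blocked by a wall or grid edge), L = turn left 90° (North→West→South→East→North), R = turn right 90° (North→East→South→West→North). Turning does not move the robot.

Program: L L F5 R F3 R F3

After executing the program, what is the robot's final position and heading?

Start: (x=4, y=0), facing South
  L: turn left, now facing East
  L: turn left, now facing North
  F5: move forward 0/5 (blocked), now at (x=4, y=0)
  R: turn right, now facing East
  F3: move forward 3, now at (x=7, y=0)
  R: turn right, now facing South
  F3: move forward 3, now at (x=7, y=3)
Final: (x=7, y=3), facing South

Answer: Final position: (x=7, y=3), facing South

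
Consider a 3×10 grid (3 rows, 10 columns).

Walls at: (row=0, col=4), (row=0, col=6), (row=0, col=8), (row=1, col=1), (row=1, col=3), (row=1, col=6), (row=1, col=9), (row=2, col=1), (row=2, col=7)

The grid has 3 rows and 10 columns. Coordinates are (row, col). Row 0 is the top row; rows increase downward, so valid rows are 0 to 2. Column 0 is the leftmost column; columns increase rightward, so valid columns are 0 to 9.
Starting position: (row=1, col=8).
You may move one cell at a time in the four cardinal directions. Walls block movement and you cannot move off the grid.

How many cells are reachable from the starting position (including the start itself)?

Answer: Reachable cells: 5

Derivation:
BFS flood-fill from (row=1, col=8):
  Distance 0: (row=1, col=8)
  Distance 1: (row=1, col=7), (row=2, col=8)
  Distance 2: (row=0, col=7), (row=2, col=9)
Total reachable: 5 (grid has 21 open cells total)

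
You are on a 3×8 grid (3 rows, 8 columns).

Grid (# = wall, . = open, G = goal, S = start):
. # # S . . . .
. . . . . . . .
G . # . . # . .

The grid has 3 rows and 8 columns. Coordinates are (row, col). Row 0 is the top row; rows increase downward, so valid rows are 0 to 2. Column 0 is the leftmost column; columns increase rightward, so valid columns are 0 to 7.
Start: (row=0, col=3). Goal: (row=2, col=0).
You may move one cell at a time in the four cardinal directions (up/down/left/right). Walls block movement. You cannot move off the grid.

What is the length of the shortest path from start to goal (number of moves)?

BFS from (row=0, col=3) until reaching (row=2, col=0):
  Distance 0: (row=0, col=3)
  Distance 1: (row=0, col=4), (row=1, col=3)
  Distance 2: (row=0, col=5), (row=1, col=2), (row=1, col=4), (row=2, col=3)
  Distance 3: (row=0, col=6), (row=1, col=1), (row=1, col=5), (row=2, col=4)
  Distance 4: (row=0, col=7), (row=1, col=0), (row=1, col=6), (row=2, col=1)
  Distance 5: (row=0, col=0), (row=1, col=7), (row=2, col=0), (row=2, col=6)  <- goal reached here
One shortest path (5 moves): (row=0, col=3) -> (row=1, col=3) -> (row=1, col=2) -> (row=1, col=1) -> (row=1, col=0) -> (row=2, col=0)

Answer: Shortest path length: 5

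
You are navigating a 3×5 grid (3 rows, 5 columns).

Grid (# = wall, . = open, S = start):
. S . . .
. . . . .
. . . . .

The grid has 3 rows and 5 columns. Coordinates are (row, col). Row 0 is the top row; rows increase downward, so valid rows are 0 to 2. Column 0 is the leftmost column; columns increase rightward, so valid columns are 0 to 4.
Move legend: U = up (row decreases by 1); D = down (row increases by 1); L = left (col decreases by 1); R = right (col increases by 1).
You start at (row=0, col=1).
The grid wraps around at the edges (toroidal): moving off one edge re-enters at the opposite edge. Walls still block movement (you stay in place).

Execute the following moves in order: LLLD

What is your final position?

Answer: Final position: (row=1, col=3)

Derivation:
Start: (row=0, col=1)
  L (left): (row=0, col=1) -> (row=0, col=0)
  L (left): (row=0, col=0) -> (row=0, col=4)
  L (left): (row=0, col=4) -> (row=0, col=3)
  D (down): (row=0, col=3) -> (row=1, col=3)
Final: (row=1, col=3)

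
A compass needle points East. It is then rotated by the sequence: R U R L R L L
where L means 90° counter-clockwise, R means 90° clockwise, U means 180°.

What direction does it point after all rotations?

Start: East
  R (right (90° clockwise)) -> South
  U (U-turn (180°)) -> North
  R (right (90° clockwise)) -> East
  L (left (90° counter-clockwise)) -> North
  R (right (90° clockwise)) -> East
  L (left (90° counter-clockwise)) -> North
  L (left (90° counter-clockwise)) -> West
Final: West

Answer: Final heading: West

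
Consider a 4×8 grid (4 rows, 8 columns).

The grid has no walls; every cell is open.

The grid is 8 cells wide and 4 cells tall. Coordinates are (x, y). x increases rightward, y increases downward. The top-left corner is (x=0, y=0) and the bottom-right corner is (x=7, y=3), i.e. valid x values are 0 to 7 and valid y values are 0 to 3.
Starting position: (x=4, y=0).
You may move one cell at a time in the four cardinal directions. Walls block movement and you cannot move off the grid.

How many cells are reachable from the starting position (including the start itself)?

Answer: Reachable cells: 32

Derivation:
BFS flood-fill from (x=4, y=0):
  Distance 0: (x=4, y=0)
  Distance 1: (x=3, y=0), (x=5, y=0), (x=4, y=1)
  Distance 2: (x=2, y=0), (x=6, y=0), (x=3, y=1), (x=5, y=1), (x=4, y=2)
  Distance 3: (x=1, y=0), (x=7, y=0), (x=2, y=1), (x=6, y=1), (x=3, y=2), (x=5, y=2), (x=4, y=3)
  Distance 4: (x=0, y=0), (x=1, y=1), (x=7, y=1), (x=2, y=2), (x=6, y=2), (x=3, y=3), (x=5, y=3)
  Distance 5: (x=0, y=1), (x=1, y=2), (x=7, y=2), (x=2, y=3), (x=6, y=3)
  Distance 6: (x=0, y=2), (x=1, y=3), (x=7, y=3)
  Distance 7: (x=0, y=3)
Total reachable: 32 (grid has 32 open cells total)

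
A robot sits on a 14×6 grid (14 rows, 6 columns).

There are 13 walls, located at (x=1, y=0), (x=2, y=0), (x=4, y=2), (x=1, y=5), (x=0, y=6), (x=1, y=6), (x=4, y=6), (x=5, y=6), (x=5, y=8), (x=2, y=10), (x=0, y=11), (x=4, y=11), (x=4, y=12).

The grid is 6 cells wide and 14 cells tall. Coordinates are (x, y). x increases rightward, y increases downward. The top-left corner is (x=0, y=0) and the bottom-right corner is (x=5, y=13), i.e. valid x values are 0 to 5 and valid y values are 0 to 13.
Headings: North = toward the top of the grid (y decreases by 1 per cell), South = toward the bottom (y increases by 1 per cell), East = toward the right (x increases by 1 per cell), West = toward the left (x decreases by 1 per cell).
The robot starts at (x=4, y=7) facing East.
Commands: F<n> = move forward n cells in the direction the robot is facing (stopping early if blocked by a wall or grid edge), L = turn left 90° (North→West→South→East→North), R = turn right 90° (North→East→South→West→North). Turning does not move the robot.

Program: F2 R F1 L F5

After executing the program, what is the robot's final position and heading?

Start: (x=4, y=7), facing East
  F2: move forward 1/2 (blocked), now at (x=5, y=7)
  R: turn right, now facing South
  F1: move forward 0/1 (blocked), now at (x=5, y=7)
  L: turn left, now facing East
  F5: move forward 0/5 (blocked), now at (x=5, y=7)
Final: (x=5, y=7), facing East

Answer: Final position: (x=5, y=7), facing East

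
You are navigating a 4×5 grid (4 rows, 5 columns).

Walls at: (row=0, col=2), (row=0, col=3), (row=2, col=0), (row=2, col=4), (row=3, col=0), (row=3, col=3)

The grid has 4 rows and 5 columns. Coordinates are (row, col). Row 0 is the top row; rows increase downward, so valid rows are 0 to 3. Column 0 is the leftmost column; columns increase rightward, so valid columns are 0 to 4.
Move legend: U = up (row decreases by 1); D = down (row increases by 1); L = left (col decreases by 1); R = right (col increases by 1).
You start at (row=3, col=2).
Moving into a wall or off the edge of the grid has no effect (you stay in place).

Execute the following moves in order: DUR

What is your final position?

Start: (row=3, col=2)
  D (down): blocked, stay at (row=3, col=2)
  U (up): (row=3, col=2) -> (row=2, col=2)
  R (right): (row=2, col=2) -> (row=2, col=3)
Final: (row=2, col=3)

Answer: Final position: (row=2, col=3)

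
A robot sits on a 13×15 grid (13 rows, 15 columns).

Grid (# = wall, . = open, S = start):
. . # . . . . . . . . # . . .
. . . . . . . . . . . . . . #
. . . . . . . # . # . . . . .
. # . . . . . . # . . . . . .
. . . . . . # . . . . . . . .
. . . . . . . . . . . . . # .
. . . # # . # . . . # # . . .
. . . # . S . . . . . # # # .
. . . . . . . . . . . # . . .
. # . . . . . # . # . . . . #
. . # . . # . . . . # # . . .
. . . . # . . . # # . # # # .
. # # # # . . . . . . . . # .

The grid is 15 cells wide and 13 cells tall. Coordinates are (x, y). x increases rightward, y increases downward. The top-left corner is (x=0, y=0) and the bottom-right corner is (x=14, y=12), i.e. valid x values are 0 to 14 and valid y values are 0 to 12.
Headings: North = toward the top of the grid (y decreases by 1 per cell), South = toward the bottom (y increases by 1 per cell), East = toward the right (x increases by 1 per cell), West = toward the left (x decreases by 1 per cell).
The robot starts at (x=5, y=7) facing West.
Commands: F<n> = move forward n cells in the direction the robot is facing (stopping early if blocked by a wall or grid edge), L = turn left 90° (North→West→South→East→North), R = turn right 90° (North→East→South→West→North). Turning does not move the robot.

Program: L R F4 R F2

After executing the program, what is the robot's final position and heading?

Start: (x=5, y=7), facing West
  L: turn left, now facing South
  R: turn right, now facing West
  F4: move forward 1/4 (blocked), now at (x=4, y=7)
  R: turn right, now facing North
  F2: move forward 0/2 (blocked), now at (x=4, y=7)
Final: (x=4, y=7), facing North

Answer: Final position: (x=4, y=7), facing North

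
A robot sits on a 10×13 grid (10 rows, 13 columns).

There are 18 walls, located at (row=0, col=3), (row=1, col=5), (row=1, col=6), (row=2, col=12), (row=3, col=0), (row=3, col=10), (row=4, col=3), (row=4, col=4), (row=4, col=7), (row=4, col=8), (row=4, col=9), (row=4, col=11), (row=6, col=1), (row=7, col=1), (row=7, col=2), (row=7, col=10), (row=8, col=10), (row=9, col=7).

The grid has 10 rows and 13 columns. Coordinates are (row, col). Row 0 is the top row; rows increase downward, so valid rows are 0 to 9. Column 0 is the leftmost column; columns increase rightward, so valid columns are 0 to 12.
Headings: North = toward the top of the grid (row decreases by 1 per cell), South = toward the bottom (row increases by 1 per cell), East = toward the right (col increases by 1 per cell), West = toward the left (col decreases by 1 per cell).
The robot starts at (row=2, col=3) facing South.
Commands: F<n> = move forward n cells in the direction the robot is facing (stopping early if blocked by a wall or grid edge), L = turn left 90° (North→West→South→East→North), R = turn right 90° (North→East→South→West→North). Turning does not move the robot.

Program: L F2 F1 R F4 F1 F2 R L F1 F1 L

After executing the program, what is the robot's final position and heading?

Answer: Final position: (row=9, col=6), facing East

Derivation:
Start: (row=2, col=3), facing South
  L: turn left, now facing East
  F2: move forward 2, now at (row=2, col=5)
  F1: move forward 1, now at (row=2, col=6)
  R: turn right, now facing South
  F4: move forward 4, now at (row=6, col=6)
  F1: move forward 1, now at (row=7, col=6)
  F2: move forward 2, now at (row=9, col=6)
  R: turn right, now facing West
  L: turn left, now facing South
  F1: move forward 0/1 (blocked), now at (row=9, col=6)
  F1: move forward 0/1 (blocked), now at (row=9, col=6)
  L: turn left, now facing East
Final: (row=9, col=6), facing East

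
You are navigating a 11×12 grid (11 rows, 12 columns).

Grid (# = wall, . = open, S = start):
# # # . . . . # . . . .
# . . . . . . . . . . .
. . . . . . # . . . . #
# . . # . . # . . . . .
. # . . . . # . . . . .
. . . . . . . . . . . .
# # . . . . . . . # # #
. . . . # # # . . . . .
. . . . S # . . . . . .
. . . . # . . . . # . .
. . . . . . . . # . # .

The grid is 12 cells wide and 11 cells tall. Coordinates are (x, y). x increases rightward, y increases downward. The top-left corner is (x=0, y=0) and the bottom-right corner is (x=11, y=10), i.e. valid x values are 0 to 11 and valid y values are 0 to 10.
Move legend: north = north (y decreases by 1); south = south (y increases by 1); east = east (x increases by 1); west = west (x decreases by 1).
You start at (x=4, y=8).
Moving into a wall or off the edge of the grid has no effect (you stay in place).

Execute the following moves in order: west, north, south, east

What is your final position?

Answer: Final position: (x=4, y=8)

Derivation:
Start: (x=4, y=8)
  west (west): (x=4, y=8) -> (x=3, y=8)
  north (north): (x=3, y=8) -> (x=3, y=7)
  south (south): (x=3, y=7) -> (x=3, y=8)
  east (east): (x=3, y=8) -> (x=4, y=8)
Final: (x=4, y=8)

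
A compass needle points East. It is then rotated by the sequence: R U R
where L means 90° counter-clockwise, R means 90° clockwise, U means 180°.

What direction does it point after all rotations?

Start: East
  R (right (90° clockwise)) -> South
  U (U-turn (180°)) -> North
  R (right (90° clockwise)) -> East
Final: East

Answer: Final heading: East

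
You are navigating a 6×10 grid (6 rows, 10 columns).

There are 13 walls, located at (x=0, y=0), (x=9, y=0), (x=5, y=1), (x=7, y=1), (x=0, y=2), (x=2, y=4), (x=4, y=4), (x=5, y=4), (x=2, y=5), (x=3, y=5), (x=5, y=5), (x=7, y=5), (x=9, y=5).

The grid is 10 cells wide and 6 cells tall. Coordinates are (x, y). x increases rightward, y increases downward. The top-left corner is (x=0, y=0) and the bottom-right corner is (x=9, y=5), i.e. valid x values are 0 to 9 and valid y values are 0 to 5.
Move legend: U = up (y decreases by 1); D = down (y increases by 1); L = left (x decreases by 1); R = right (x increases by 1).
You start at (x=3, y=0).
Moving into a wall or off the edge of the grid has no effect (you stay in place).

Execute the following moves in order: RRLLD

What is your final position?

Start: (x=3, y=0)
  R (right): (x=3, y=0) -> (x=4, y=0)
  R (right): (x=4, y=0) -> (x=5, y=0)
  L (left): (x=5, y=0) -> (x=4, y=0)
  L (left): (x=4, y=0) -> (x=3, y=0)
  D (down): (x=3, y=0) -> (x=3, y=1)
Final: (x=3, y=1)

Answer: Final position: (x=3, y=1)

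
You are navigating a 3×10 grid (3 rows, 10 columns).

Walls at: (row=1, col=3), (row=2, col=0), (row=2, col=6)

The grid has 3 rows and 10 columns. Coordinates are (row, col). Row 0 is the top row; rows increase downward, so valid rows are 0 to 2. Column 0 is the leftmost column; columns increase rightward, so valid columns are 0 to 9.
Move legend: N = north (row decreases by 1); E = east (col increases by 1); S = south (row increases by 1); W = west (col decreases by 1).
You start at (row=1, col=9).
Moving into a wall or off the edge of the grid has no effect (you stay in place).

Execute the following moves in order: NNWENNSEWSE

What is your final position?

Answer: Final position: (row=2, col=9)

Derivation:
Start: (row=1, col=9)
  N (north): (row=1, col=9) -> (row=0, col=9)
  N (north): blocked, stay at (row=0, col=9)
  W (west): (row=0, col=9) -> (row=0, col=8)
  E (east): (row=0, col=8) -> (row=0, col=9)
  N (north): blocked, stay at (row=0, col=9)
  N (north): blocked, stay at (row=0, col=9)
  S (south): (row=0, col=9) -> (row=1, col=9)
  E (east): blocked, stay at (row=1, col=9)
  W (west): (row=1, col=9) -> (row=1, col=8)
  S (south): (row=1, col=8) -> (row=2, col=8)
  E (east): (row=2, col=8) -> (row=2, col=9)
Final: (row=2, col=9)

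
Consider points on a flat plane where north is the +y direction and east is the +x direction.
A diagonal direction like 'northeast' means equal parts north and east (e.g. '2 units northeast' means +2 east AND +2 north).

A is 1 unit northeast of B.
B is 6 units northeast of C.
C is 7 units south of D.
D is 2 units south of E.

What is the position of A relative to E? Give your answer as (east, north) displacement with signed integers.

Answer: A is at (east=7, north=-2) relative to E.

Derivation:
Place E at the origin (east=0, north=0).
  D is 2 units south of E: delta (east=+0, north=-2); D at (east=0, north=-2).
  C is 7 units south of D: delta (east=+0, north=-7); C at (east=0, north=-9).
  B is 6 units northeast of C: delta (east=+6, north=+6); B at (east=6, north=-3).
  A is 1 unit northeast of B: delta (east=+1, north=+1); A at (east=7, north=-2).
Therefore A relative to E: (east=7, north=-2).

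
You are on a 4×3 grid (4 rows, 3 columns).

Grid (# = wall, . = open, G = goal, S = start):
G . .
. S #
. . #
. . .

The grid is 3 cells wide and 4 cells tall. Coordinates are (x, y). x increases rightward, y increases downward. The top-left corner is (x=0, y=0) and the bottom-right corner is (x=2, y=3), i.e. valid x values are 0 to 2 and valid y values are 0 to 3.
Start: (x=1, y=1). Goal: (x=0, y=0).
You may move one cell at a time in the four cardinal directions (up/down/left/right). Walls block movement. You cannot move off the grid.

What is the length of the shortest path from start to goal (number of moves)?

BFS from (x=1, y=1) until reaching (x=0, y=0):
  Distance 0: (x=1, y=1)
  Distance 1: (x=1, y=0), (x=0, y=1), (x=1, y=2)
  Distance 2: (x=0, y=0), (x=2, y=0), (x=0, y=2), (x=1, y=3)  <- goal reached here
One shortest path (2 moves): (x=1, y=1) -> (x=0, y=1) -> (x=0, y=0)

Answer: Shortest path length: 2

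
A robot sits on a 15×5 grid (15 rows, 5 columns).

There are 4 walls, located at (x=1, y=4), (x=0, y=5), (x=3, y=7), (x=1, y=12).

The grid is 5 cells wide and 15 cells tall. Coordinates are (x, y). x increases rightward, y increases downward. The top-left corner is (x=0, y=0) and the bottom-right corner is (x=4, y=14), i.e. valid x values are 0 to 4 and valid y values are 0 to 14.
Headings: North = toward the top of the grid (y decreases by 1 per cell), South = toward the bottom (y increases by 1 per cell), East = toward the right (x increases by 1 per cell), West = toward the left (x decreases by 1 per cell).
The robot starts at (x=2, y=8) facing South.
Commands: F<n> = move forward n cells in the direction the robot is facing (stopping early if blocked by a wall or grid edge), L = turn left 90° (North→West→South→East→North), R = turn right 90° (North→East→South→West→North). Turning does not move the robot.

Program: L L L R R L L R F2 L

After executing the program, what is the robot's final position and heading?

Start: (x=2, y=8), facing South
  L: turn left, now facing East
  L: turn left, now facing North
  L: turn left, now facing West
  R: turn right, now facing North
  R: turn right, now facing East
  L: turn left, now facing North
  L: turn left, now facing West
  R: turn right, now facing North
  F2: move forward 2, now at (x=2, y=6)
  L: turn left, now facing West
Final: (x=2, y=6), facing West

Answer: Final position: (x=2, y=6), facing West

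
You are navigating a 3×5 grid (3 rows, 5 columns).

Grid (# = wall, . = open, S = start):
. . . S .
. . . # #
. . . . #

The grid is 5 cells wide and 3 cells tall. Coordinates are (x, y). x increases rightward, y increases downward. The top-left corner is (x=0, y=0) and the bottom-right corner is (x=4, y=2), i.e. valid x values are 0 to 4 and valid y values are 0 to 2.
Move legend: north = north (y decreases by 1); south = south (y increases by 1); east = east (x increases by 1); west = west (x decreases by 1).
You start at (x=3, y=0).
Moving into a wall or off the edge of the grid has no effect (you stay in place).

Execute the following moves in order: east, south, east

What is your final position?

Start: (x=3, y=0)
  east (east): (x=3, y=0) -> (x=4, y=0)
  south (south): blocked, stay at (x=4, y=0)
  east (east): blocked, stay at (x=4, y=0)
Final: (x=4, y=0)

Answer: Final position: (x=4, y=0)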